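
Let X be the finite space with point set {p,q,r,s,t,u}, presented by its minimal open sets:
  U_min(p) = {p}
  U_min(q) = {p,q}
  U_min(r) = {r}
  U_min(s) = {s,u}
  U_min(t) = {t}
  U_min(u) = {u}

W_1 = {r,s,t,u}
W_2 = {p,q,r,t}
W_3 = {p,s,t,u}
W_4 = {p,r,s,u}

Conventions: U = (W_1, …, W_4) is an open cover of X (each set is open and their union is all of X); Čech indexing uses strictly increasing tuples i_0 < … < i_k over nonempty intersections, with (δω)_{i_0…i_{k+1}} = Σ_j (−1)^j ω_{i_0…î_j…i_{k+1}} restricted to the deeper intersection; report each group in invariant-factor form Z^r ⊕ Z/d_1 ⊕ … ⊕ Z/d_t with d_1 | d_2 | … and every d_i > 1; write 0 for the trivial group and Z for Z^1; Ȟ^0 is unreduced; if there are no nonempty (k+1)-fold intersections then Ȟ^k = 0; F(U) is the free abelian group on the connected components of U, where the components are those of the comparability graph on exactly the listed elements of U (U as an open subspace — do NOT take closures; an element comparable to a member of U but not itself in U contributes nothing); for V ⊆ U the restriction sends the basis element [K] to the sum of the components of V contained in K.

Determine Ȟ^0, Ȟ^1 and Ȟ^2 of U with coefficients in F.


nonempty intersections:
  W12={r,t} W13={s,t,u} W14={r,s,u} W23={p,t} W24={p,r} W34={p,s,u}
  W123={t} W124={r} W134={s,u} W234={p}
components per intersection:
  W1: {r} {s,u} {t}
  W2: {p,q} {r} {t}
  W3: {p} {s,u} {t}
  W4: {p} {r} {s,u}
  W12: {r} {t}
  W13: {s,u} {t}
  W14: {r} {s,u}
  W23: {p} {t}
  W24: {p} {r}
  W34: {p} {s,u}
  W123: {t}
  W124: {r}
  W134: {s,u}
  W234: {p}
C dims 12,12,4; δ0: rk 8, SNF 1^8; δ1: rk 4, SNF 1^4
Ȟ^0: (12−8)−0=4 ⇒ Z^4
Ȟ^1: (12−4)−8=0 ⇒ 0
Ȟ^2: (4−0)−4=0 ⇒ 0

Ȟ^0 ≅ Z^4, Ȟ^1 ≅ 0 and Ȟ^2 ≅ 0


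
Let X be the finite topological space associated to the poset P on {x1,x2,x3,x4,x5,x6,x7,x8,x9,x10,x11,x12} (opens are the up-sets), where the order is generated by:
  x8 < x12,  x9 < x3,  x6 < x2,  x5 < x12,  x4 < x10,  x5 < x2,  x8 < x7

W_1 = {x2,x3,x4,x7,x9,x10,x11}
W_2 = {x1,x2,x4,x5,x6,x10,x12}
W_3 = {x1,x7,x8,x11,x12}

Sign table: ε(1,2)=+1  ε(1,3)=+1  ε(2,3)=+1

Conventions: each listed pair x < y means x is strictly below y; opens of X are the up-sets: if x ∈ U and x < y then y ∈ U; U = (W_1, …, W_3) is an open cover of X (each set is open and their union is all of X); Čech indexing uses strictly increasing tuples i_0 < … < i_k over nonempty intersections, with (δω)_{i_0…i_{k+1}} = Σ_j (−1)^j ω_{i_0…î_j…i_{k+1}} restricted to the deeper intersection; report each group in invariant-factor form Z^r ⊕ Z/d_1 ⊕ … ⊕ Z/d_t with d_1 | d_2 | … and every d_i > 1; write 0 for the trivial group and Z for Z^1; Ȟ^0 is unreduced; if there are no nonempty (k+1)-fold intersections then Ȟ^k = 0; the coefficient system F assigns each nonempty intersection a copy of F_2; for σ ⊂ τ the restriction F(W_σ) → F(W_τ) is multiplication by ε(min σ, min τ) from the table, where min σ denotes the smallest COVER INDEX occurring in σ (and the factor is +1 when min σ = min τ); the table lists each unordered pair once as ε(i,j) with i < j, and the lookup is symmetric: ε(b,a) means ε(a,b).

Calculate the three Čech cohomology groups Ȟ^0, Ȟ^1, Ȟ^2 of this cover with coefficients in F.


Ȟ^0 = Z/2, Ȟ^1 = Z/2 and Ȟ^2 = 0

intersection data:
  W12={x2,x4,x10} W13={x7,x11} W23={x1,x12}
C dims 3,3; δ0: rk_F2 2
Ȟ^0 = (3 − 2) − 0 = 1, so Ȟ^0 ≅ Z/2
Ȟ^1 = (3 − 0) − 2 = 1, so Ȟ^1 ≅ Z/2
Ȟ^2 = (0 − 0) − 0 = 0, so Ȟ^2 ≅ 0


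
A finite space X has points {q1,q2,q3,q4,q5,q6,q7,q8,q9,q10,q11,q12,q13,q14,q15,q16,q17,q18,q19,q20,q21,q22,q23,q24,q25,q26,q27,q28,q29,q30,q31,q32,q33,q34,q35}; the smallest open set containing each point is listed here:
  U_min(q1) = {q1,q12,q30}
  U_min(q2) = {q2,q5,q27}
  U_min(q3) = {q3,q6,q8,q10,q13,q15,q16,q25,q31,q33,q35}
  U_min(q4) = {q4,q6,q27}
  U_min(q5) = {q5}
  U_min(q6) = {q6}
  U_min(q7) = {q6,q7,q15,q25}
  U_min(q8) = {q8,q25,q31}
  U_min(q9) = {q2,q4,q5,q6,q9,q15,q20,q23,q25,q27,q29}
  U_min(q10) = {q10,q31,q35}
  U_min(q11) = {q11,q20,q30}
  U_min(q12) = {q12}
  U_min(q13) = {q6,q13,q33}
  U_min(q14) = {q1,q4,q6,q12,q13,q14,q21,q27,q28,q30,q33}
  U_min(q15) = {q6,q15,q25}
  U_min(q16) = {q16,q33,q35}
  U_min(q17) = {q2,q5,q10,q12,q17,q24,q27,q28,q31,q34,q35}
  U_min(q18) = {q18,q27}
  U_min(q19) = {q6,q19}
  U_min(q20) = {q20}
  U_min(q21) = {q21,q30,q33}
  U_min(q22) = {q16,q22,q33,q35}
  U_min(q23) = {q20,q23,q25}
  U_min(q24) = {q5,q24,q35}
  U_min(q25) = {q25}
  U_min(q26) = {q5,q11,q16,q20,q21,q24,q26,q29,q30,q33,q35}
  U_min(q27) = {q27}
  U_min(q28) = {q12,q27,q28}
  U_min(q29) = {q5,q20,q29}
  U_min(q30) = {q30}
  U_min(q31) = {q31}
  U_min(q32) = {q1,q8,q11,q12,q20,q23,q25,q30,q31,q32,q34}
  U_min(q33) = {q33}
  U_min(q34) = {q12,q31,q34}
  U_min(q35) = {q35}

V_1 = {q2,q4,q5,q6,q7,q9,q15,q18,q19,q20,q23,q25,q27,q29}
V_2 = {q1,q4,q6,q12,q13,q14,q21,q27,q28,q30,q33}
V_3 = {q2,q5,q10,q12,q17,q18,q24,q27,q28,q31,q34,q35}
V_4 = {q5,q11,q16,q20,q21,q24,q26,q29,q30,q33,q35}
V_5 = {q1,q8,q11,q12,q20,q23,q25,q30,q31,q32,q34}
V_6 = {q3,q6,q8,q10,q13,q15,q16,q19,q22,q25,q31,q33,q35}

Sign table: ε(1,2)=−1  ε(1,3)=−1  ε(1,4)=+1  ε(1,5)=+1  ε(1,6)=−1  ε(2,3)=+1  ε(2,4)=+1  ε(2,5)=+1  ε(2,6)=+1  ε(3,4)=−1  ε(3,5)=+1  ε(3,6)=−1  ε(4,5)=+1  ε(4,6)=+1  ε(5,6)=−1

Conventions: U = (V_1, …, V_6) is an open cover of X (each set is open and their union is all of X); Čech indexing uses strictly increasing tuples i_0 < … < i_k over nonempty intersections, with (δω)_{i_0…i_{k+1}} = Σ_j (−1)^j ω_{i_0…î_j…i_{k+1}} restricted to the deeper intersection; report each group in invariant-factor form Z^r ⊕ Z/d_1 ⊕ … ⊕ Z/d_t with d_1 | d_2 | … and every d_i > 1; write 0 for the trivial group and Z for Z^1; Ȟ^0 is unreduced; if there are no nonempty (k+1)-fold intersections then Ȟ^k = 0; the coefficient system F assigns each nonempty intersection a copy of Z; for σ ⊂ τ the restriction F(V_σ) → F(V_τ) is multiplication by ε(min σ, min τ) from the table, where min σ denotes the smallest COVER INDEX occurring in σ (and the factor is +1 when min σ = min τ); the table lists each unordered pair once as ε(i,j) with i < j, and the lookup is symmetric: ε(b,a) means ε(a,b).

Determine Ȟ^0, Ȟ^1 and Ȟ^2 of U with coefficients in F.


nonempty overlaps:
  V12={q4,q6,q27} V13={q2,q5,q18,q27} V14={q5,q20,q29} V15={q20,q23,q25} V16={q6,q15,q19,q25} V23={q12,q27,q28} V24={q21,q30,q33} V25={q1,q12,q30} V26={q6,q13,q33} V34={q5,q24,q35} V35={q12,q31,q34} V36={q10,q31,q35} V45={q11,q20,q30} V46={q16,q33,q35} V56={q8,q25,q31}
  V123={q27} V126={q6} V134={q5} V145={q20} V156={q25} V235={q12} V245={q30} V246={q33} V346={q35} V356={q31}
C dims 6,15,10; δ0: rk 6, SNF 1^5·2; δ1: rk 9, SNF 1^9
degree 0: 6−6−0 = 0 → Ȟ^0 ≅ 0
degree 1: 15−9−6 = 0 plus torsion [2] → Ȟ^1 ≅ Z/2
degree 2: 10−0−9 = 1 → Ȟ^2 ≅ Z

Ȟ^0(U;F) ≅ 0, Ȟ^1(U;F) ≅ Z/2, Ȟ^2(U;F) ≅ Z


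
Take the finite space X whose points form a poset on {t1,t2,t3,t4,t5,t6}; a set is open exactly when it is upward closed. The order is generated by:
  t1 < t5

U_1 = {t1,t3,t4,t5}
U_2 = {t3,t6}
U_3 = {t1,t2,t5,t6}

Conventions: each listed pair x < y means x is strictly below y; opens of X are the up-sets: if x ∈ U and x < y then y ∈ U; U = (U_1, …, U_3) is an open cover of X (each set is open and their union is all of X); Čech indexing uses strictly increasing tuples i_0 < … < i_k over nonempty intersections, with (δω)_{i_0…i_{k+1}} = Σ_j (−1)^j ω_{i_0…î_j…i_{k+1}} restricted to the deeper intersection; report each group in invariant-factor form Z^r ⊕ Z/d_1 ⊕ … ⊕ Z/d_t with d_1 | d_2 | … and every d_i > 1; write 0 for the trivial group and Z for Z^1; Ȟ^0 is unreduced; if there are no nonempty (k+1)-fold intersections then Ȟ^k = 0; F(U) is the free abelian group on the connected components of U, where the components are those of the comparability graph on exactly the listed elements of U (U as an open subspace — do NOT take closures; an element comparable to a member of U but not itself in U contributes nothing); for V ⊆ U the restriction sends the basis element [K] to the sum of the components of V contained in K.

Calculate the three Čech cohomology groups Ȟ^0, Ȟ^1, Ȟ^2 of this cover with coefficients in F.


nerve of the cover:
  U12={t3} U13={t1,t5} U23={t6}
components per intersection:
  U1: {t1,t5} {t3} {t4}
  U2: {t3} {t6}
  U3: {t1,t5} {t2} {t6}
  U12: {t3}
  U13: {t1,t5}
  U23: {t6}
C dims 8,3; δ0: rk 3, SNF 1^3
Ȟ^0 = (8 − 3) − 0 = 5, so Ȟ^0 ≅ Z^5
Ȟ^1 = (3 − 0) − 3 = 0, so Ȟ^1 ≅ 0
Ȟ^2 = (0 − 0) − 0 = 0, so Ȟ^2 ≅ 0

Ȟ^0 = Z^5, Ȟ^1 = 0, Ȟ^2 = 0


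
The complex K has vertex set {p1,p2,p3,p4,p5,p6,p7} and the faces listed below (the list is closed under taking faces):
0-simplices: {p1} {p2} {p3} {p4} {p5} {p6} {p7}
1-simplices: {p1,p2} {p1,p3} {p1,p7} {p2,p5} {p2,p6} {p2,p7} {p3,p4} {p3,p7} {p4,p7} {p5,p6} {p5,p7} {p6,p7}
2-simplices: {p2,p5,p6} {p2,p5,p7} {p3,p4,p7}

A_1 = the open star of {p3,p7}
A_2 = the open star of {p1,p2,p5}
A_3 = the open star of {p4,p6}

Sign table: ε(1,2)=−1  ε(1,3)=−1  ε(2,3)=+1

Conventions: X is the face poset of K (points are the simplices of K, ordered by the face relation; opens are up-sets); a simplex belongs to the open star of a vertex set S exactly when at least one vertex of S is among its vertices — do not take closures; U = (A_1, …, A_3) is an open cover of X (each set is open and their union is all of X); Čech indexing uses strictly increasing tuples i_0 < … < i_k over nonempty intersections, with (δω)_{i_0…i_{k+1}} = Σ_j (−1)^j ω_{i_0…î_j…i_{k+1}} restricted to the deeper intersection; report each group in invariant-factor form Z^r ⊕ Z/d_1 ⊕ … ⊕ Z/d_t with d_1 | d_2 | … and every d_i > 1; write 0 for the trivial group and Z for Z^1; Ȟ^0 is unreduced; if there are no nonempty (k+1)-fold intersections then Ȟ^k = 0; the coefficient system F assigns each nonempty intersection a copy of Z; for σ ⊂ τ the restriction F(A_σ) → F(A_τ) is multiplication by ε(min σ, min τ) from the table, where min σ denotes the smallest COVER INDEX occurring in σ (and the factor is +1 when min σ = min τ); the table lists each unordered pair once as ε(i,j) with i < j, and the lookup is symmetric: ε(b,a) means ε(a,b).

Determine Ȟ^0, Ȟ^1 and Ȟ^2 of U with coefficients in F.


Ȟ^0(U;F) ≅ Z; Ȟ^1(U;F) ≅ Z; Ȟ^2(U;F) ≅ 0

nonempty intersections:
  A1={{p3},{p7},{p1,p3},{p1,p7},{p2,p7},{p3,p4},{p3,p7},{p4,p7},{p5,p7},{p6,p7},{p2,p5,p7},{p3,p4,p7}} A2={{p1},{p2},{p5},{p1,p2},{p1,p3},{p1,p7},{p2,p5},{p2,p6},{p2,p7},{p5,p6},{p5,p7},{p2,p5,p6},{p2,p5,p7}} A3={{p4},{p6},{p2,p6},{p3,p4},{p4,p7},{p5,p6},{p6,p7},{p2,p5,p6},{p3,p4,p7}}
  A12={{p1,p3},{p1,p7},{p2,p7},{p5,p7},{p2,p5,p7}} A13={{p3,p4},{p4,p7},{p6,p7},{p3,p4,p7}} A23={{p2,p6},{p5,p6},{p2,p5,p6}}
C dims 3,3; δ0: rk 2, SNF 1^2
Ȟ^0: (3−2)−0=1 ⇒ Z
Ȟ^1: (3−0)−2=1 ⇒ Z
Ȟ^2: (0−0)−0=0 ⇒ 0


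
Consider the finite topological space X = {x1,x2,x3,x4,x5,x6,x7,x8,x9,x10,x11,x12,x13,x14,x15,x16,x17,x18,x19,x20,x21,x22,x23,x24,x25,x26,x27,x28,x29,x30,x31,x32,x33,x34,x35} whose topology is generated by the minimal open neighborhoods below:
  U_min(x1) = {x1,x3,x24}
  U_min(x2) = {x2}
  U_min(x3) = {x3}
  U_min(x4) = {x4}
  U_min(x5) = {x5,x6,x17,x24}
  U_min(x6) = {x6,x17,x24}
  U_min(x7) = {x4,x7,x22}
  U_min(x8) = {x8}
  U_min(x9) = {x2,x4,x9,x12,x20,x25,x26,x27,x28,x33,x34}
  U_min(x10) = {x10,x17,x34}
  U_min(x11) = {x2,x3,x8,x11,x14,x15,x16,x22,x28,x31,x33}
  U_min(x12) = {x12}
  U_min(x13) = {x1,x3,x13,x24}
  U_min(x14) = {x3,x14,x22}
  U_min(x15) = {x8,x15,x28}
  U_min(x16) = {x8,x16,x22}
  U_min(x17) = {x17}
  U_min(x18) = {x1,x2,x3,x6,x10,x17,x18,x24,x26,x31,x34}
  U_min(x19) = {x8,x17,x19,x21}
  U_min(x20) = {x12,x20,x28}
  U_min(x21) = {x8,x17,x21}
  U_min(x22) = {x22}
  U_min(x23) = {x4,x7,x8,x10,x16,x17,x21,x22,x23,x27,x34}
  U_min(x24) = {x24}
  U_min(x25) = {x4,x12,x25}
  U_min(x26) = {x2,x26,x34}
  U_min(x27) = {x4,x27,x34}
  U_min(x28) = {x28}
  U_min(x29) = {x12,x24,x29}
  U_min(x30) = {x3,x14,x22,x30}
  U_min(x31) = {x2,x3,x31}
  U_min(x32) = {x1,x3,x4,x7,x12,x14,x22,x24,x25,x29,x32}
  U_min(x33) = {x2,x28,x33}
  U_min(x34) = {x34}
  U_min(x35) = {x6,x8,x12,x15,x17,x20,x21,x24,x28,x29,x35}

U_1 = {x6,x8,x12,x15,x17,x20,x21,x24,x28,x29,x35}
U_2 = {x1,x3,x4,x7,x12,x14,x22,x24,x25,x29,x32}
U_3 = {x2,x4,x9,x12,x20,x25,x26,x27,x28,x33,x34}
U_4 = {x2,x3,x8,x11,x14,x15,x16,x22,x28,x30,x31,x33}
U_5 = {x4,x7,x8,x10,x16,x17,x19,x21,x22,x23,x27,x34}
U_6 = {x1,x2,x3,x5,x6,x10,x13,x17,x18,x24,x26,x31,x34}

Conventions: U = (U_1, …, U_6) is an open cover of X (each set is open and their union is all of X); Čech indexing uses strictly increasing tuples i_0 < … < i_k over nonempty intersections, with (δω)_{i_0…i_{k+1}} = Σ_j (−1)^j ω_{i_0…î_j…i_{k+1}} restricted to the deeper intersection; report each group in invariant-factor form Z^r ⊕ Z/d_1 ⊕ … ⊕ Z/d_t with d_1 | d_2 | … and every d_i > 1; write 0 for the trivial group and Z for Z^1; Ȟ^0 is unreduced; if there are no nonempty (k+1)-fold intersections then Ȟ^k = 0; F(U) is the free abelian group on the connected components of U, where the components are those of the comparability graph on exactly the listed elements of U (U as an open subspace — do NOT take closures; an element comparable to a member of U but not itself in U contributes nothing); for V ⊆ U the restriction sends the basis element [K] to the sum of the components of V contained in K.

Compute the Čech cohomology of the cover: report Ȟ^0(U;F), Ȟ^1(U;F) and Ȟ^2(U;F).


intersection data:
  U12={x12,x24,x29} U13={x12,x20,x28} U14={x8,x15,x28} U15={x8,x17,x21} U16={x6,x17,x24} U23={x4,x12,x25} U24={x3,x14,x22} U25={x4,x7,x22} U26={x1,x3,x24} U34={x2,x28,x33} U35={x4,x27,x34} U36={x2,x26,x34} U45={x8,x16,x22} U46={x2,x3,x31} U56={x10,x17,x34}
  U123={x12} U126={x24} U134={x28} U145={x8} U156={x17} U235={x4} U245={x22} U246={x3} U346={x2} U356={x34}
components per intersection:
  U1: {x6,x8,x12,x15,x17,x20,x21,x24,x28,x29,x35}
  U2: {x1,x3,x4,x7,x12,x14,x22,x24,x25,x29,x32}
  U3: {x2,x4,x9,x12,x20,x25,x26,x27,x28,x33,x34}
  U4: {x2,x3,x8,x11,x14,x15,x16,x22,x28,x30,x31,x33}
  U5: {x4,x7,x8,x10,x16,x17,x19,x21,x22,x23,x27,x34}
  U6: {x1,x2,x3,x5,x6,x10,x13,x17,x18,x24,x26,x31,x34}
  U12: {x12,x24,x29}
  U13: {x12,x20,x28}
  U14: {x8,x15,x28}
  U15: {x8,x17,x21}
  U16: {x6,x17,x24}
  U23: {x4,x12,x25}
  U24: {x3,x14,x22}
  U25: {x4,x7,x22}
  U26: {x1,x3,x24}
  U34: {x2,x28,x33}
  U35: {x4,x27,x34}
  U36: {x2,x26,x34}
  U45: {x8,x16,x22}
  U46: {x2,x3,x31}
  U56: {x10,x17,x34}
  U123: {x12}
  U126: {x24}
  U134: {x28}
  U145: {x8}
  U156: {x17}
  U235: {x4}
  U245: {x22}
  U246: {x3}
  U346: {x2}
  U356: {x34}
C dims 6,15,10; δ0: rk 5, SNF 1^5; δ1: rk 10, SNF 1^9·2
Ȟ^0 = (6 − 5) − 0 = 1, so Ȟ^0 ≅ Z
Ȟ^1 = (15 − 10) − 5 = 0, so Ȟ^1 ≅ 0
Ȟ^2 = (10 − 0) − 10 = 0 plus torsion [2], so Ȟ^2 ≅ Z/2

Ȟ^0(U;F) ≅ Z, Ȟ^1(U;F) ≅ 0, Ȟ^2(U;F) ≅ Z/2


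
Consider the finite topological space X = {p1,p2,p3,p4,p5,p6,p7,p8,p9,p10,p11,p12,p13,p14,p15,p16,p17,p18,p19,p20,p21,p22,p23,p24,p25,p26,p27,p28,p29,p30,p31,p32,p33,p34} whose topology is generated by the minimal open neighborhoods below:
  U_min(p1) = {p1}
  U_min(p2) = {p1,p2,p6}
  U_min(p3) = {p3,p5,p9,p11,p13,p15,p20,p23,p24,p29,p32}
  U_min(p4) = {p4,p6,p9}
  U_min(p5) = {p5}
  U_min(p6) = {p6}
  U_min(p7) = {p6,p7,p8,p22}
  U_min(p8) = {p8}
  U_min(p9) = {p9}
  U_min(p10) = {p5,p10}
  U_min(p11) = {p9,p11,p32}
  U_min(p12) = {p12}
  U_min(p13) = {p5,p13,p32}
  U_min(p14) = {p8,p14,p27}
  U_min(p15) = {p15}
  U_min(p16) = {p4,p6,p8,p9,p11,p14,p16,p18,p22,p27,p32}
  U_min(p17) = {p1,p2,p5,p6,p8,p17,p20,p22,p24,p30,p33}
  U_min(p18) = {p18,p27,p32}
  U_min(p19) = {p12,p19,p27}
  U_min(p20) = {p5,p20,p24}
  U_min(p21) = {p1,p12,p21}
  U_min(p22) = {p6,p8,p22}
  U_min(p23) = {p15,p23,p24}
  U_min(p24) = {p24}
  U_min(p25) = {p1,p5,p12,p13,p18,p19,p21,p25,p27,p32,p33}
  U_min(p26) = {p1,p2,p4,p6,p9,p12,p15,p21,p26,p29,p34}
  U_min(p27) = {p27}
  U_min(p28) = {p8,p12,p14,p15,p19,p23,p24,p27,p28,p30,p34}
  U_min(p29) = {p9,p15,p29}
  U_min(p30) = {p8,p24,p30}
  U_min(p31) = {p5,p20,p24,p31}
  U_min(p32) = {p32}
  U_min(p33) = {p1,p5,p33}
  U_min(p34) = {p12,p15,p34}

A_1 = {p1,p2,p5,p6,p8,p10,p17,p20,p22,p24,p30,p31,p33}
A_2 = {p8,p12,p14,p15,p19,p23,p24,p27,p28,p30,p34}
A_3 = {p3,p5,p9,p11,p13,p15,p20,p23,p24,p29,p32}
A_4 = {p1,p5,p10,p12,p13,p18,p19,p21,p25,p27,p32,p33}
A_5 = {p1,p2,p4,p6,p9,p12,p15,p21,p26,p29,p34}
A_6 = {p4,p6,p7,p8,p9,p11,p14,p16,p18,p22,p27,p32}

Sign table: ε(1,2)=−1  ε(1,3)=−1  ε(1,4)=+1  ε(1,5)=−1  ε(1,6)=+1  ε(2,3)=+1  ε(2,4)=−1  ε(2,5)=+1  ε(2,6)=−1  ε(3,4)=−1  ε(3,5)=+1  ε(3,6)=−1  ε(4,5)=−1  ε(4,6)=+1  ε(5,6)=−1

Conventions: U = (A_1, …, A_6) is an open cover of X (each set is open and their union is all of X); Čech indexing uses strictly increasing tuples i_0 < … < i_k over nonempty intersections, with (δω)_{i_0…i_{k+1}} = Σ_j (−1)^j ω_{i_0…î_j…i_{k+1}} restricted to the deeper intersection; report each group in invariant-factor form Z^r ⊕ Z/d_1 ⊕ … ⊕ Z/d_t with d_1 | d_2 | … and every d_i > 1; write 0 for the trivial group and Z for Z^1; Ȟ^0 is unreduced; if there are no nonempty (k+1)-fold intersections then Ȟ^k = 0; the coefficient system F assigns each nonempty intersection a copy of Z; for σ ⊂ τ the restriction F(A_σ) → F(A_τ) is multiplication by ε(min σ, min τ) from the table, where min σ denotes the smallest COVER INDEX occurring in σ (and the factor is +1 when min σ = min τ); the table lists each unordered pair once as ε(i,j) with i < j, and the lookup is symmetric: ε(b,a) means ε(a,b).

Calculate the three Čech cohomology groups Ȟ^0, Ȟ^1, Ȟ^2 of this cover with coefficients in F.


Ȟ^0(U;F) ≅ Z, Ȟ^1(U;F) ≅ 0, Ȟ^2(U;F) ≅ Z/2

nerve of the cover:
  A12={p8,p24,p30} A13={p5,p20,p24} A14={p1,p5,p10,p33} A15={p1,p2,p6} A16={p6,p8,p22} A23={p15,p23,p24} A24={p12,p19,p27} A25={p12,p15,p34} A26={p8,p14,p27} A34={p5,p13,p32} A35={p9,p15,p29} A36={p9,p11,p32} A45={p1,p12,p21} A46={p18,p27,p32} A56={p4,p6,p9}
  A123={p24} A126={p8} A134={p5} A145={p1} A156={p6} A235={p15} A245={p12} A246={p27} A346={p32} A356={p9}
C dims 6,15,10; δ0: rk 5, SNF 1^5; δ1: rk 10, SNF 1^9·2
Ȟ^0 = (6 − 5) − 0 = 1, so Ȟ^0 ≅ Z
Ȟ^1 = (15 − 10) − 5 = 0, so Ȟ^1 ≅ 0
Ȟ^2 = (10 − 0) − 10 = 0 plus torsion [2], so Ȟ^2 ≅ Z/2


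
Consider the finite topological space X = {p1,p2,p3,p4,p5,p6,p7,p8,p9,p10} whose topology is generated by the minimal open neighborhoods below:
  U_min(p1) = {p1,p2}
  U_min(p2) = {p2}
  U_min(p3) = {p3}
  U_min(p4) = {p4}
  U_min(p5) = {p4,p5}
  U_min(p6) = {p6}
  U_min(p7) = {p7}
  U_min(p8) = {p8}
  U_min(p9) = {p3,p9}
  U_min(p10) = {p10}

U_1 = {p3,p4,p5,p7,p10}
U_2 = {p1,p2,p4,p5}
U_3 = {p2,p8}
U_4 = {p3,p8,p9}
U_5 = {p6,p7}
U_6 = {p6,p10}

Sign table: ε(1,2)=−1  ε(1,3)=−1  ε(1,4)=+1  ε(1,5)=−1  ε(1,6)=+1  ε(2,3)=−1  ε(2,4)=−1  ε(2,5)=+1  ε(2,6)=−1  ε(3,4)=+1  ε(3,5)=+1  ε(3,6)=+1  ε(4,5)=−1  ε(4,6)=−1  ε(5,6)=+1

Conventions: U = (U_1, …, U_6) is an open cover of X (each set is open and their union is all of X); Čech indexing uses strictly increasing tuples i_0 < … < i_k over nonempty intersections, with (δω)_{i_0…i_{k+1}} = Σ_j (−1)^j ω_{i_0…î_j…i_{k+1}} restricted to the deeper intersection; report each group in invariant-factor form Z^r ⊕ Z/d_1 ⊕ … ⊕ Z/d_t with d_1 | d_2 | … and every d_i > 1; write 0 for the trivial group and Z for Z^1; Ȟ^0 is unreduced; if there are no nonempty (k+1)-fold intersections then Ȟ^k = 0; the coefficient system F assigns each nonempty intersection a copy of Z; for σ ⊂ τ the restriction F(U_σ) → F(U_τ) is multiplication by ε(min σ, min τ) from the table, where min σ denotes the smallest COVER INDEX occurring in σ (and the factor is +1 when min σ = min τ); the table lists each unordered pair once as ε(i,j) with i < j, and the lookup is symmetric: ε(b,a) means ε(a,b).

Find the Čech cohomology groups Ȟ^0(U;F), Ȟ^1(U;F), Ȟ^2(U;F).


intersection data:
  U12={p4,p5} U14={p3} U15={p7} U16={p10} U23={p2} U34={p8} U56={p6}
C dims 6,7; δ0: rk 6, SNF 1^5·2
Ȟ^0 = (6 − 6) − 0 = 0, so Ȟ^0 ≅ 0
Ȟ^1 = (7 − 0) − 6 = 1 plus torsion [2], so Ȟ^1 ≅ Z ⊕ Z/2
Ȟ^2 = (0 − 0) − 0 = 0, so Ȟ^2 ≅ 0

Ȟ^0 ≅ 0,  Ȟ^1 ≅ Z ⊕ Z/2,  Ȟ^2 ≅ 0


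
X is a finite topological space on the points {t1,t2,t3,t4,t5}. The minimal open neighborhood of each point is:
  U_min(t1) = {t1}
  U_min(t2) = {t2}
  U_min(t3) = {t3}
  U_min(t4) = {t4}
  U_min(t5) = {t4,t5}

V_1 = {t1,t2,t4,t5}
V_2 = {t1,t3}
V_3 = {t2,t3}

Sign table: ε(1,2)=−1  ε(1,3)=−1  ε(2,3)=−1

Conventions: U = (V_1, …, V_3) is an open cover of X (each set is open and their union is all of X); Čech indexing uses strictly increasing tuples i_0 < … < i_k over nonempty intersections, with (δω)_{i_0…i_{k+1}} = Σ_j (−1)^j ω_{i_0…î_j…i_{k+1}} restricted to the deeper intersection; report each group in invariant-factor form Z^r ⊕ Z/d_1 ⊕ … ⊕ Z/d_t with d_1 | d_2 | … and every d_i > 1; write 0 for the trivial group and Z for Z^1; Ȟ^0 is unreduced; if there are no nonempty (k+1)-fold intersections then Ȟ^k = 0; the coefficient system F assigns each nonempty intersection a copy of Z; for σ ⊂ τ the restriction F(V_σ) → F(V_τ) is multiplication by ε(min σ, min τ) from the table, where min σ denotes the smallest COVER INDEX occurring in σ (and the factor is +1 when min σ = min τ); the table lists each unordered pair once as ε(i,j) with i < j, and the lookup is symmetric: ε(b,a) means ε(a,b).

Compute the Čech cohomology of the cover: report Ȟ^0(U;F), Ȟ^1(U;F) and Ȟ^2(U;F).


nonempty intersections:
  V12={t1} V13={t2} V23={t3}
C dims 3,3; δ0: rk 3, SNF 1^2·2
Ȟ^0: (3−3)−0=0 ⇒ 0
Ȟ^1: (3−0)−3=0 plus torsion [2] ⇒ Z/2
Ȟ^2: (0−0)−0=0 ⇒ 0

Ȟ^0 ≅ 0,  Ȟ^1 ≅ Z/2,  Ȟ^2 ≅ 0


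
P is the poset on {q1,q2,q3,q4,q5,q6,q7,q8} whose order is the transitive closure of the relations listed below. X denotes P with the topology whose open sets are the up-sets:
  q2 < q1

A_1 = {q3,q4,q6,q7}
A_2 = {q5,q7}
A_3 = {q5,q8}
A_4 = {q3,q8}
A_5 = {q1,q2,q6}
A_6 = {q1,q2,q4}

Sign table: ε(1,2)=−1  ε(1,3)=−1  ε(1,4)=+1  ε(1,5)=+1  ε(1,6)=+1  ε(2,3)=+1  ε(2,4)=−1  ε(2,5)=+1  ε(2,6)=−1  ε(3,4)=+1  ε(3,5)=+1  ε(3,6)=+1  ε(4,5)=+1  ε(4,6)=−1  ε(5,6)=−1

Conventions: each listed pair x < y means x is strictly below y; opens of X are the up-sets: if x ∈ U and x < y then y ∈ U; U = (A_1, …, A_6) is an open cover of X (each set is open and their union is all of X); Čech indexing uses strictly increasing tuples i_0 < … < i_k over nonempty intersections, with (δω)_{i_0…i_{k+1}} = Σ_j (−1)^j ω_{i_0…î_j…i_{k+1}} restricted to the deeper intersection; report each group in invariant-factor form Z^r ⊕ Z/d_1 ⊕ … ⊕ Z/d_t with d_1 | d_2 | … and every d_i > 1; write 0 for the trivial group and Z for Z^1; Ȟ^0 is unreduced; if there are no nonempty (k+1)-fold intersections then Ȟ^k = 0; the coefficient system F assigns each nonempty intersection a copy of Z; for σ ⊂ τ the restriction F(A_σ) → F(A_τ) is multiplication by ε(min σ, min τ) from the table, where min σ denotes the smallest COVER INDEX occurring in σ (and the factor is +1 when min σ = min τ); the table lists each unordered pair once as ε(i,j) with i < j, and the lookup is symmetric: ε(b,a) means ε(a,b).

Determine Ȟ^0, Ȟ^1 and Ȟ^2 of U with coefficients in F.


Ȟ^0 = 0,  Ȟ^1 = Z ⊕ Z/2,  Ȟ^2 = 0

cover nerve:
  A12={q7} A14={q3} A15={q6} A16={q4} A23={q5} A34={q8} A56={q1,q2}
C dims 6,7; δ0: rk 6, SNF 1^5·2
Ȟ^0: (6−6)−0=0 ⇒ 0
Ȟ^1: (7−0)−6=1 plus torsion [2] ⇒ Z ⊕ Z/2
Ȟ^2: (0−0)−0=0 ⇒ 0


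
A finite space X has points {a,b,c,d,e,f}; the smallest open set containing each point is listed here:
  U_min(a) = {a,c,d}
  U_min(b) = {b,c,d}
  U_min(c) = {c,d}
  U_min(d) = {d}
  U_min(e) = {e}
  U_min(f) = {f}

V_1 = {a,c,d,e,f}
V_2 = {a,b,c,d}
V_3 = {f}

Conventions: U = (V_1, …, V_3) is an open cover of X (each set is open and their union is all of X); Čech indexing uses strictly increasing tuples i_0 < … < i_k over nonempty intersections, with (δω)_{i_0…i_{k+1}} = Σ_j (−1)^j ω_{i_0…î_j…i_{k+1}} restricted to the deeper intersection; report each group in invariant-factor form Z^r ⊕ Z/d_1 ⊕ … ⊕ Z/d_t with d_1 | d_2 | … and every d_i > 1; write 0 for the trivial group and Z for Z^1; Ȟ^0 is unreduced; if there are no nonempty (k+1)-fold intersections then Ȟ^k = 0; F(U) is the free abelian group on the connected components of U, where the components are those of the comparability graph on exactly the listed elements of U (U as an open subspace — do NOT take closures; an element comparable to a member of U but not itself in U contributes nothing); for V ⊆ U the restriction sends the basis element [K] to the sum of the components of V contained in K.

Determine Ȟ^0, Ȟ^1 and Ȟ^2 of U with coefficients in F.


nerve of the cover:
  V12={a,c,d} V13={f}
components per intersection:
  V1: {a,c,d} {e} {f}
  V2: {a,b,c,d}
  V3: {f}
  V12: {a,c,d}
  V13: {f}
C dims 5,2; δ0: rk 2, SNF 1^2
Ȟ^0 = (5 − 2) − 0 = 3, so Ȟ^0 ≅ Z^3
Ȟ^1 = (2 − 0) − 2 = 0, so Ȟ^1 ≅ 0
Ȟ^2 = (0 − 0) − 0 = 0, so Ȟ^2 ≅ 0

Ȟ^0 ≅ Z^3,  Ȟ^1 ≅ 0,  Ȟ^2 ≅ 0


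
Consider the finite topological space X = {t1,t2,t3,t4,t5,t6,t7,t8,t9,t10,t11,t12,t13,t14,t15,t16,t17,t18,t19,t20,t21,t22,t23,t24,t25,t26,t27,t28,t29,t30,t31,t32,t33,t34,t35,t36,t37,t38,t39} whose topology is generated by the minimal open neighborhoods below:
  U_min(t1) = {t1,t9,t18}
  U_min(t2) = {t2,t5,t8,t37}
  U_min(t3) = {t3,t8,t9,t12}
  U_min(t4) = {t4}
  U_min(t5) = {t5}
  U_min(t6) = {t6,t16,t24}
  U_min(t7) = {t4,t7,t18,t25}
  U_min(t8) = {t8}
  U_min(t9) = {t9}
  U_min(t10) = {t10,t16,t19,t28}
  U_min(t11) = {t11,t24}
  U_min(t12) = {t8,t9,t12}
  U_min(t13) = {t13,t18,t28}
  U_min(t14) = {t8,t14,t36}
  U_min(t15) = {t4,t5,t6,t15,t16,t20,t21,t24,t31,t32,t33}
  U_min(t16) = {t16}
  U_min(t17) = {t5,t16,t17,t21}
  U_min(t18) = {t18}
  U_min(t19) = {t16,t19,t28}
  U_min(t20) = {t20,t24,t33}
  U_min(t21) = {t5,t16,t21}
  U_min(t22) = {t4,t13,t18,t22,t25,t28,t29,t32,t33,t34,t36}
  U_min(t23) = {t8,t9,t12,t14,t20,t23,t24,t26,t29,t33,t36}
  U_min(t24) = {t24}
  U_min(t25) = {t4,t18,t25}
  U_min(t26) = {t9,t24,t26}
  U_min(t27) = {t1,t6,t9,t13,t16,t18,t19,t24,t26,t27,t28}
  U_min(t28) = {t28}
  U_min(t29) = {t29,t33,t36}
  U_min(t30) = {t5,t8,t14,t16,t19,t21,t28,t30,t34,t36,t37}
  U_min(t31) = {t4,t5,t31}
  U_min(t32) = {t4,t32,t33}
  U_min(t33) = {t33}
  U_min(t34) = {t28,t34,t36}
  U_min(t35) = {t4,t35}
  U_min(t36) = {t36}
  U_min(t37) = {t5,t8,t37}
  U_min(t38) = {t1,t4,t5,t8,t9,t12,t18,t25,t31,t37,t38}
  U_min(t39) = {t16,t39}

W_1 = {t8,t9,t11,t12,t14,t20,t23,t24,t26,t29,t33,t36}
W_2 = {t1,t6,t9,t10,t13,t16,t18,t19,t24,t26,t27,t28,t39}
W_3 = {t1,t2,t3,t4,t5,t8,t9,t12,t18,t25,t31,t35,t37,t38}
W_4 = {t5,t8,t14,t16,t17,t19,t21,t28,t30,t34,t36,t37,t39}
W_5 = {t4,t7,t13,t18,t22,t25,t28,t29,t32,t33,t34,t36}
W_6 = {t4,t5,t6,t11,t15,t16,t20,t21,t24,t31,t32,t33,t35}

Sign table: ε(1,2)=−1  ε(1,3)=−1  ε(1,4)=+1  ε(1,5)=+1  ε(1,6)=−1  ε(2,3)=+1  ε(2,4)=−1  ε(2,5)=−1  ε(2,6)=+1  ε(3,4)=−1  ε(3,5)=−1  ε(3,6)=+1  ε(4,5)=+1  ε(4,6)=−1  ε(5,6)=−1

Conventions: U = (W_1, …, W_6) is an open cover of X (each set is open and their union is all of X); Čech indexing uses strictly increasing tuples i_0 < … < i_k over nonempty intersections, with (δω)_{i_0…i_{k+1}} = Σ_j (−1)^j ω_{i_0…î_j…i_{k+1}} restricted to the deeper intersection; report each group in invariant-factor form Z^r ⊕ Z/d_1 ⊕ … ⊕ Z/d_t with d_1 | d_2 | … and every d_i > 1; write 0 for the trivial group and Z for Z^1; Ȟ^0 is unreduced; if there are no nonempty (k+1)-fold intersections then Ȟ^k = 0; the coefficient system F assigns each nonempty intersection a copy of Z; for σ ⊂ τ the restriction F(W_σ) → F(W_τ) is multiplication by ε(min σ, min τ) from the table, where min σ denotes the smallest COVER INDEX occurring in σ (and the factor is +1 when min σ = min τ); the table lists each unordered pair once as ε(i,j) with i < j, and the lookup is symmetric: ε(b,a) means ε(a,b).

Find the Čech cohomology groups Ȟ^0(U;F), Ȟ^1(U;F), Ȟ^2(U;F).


nonempty overlaps:
  W12={t9,t24,t26} W13={t8,t9,t12} W14={t8,t14,t36} W15={t29,t33,t36} W16={t11,t20,t24,t33} W23={t1,t9,t18} W24={t16,t19,t28,t39} W25={t13,t18,t28} W26={t6,t16,t24} W34={t5,t8,t37} W35={t4,t18,t25} W36={t4,t5,t31,t35} W45={t28,t34,t36} W46={t5,t16,t21} W56={t4,t32,t33}
  W123={t9} W126={t24} W134={t8} W145={t36} W156={t33} W235={t18} W245={t28} W246={t16} W346={t5} W356={t4}
C dims 6,15,10; δ0: rk 5, SNF 1^5; δ1: rk 10, SNF 1^9·2
degree 0: 6−5−0 = 1 → Ȟ^0 ≅ Z
degree 1: 15−10−5 = 0 → Ȟ^1 ≅ 0
degree 2: 10−0−10 = 0 plus torsion [2] → Ȟ^2 ≅ Z/2

Ȟ^0 = Z; Ȟ^1 = 0; Ȟ^2 = Z/2


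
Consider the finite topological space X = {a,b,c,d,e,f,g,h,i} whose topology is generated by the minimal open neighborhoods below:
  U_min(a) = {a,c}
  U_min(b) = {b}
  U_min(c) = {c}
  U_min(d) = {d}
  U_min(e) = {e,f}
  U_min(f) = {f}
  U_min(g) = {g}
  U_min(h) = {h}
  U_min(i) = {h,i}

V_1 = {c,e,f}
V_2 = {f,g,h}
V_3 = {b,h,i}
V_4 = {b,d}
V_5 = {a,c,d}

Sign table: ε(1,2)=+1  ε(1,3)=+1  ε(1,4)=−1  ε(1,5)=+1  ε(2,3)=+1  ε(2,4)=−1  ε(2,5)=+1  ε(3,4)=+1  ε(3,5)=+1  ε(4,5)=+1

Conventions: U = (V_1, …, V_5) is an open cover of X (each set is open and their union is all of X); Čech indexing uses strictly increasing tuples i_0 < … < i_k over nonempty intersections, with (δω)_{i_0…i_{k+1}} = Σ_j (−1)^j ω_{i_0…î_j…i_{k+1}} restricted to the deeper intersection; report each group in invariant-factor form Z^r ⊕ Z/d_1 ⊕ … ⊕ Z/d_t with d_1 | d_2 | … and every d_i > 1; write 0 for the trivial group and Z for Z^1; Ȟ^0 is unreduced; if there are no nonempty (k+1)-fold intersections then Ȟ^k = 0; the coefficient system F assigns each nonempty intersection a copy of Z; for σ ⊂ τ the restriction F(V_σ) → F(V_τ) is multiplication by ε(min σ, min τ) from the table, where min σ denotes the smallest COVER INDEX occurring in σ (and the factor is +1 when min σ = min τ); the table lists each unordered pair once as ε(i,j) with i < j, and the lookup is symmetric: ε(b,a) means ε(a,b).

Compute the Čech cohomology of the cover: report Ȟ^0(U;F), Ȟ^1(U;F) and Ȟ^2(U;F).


Ȟ^0 ≅ Z, Ȟ^1 ≅ Z, Ȟ^2 ≅ 0

nerve of the cover:
  V12={f} V15={c} V23={h} V34={b} V45={d}
C dims 5,5; δ0: rk 4, SNF 1^4
Ȟ^0 = (5 − 4) − 0 = 1, so Ȟ^0 ≅ Z
Ȟ^1 = (5 − 0) − 4 = 1, so Ȟ^1 ≅ Z
Ȟ^2 = (0 − 0) − 0 = 0, so Ȟ^2 ≅ 0


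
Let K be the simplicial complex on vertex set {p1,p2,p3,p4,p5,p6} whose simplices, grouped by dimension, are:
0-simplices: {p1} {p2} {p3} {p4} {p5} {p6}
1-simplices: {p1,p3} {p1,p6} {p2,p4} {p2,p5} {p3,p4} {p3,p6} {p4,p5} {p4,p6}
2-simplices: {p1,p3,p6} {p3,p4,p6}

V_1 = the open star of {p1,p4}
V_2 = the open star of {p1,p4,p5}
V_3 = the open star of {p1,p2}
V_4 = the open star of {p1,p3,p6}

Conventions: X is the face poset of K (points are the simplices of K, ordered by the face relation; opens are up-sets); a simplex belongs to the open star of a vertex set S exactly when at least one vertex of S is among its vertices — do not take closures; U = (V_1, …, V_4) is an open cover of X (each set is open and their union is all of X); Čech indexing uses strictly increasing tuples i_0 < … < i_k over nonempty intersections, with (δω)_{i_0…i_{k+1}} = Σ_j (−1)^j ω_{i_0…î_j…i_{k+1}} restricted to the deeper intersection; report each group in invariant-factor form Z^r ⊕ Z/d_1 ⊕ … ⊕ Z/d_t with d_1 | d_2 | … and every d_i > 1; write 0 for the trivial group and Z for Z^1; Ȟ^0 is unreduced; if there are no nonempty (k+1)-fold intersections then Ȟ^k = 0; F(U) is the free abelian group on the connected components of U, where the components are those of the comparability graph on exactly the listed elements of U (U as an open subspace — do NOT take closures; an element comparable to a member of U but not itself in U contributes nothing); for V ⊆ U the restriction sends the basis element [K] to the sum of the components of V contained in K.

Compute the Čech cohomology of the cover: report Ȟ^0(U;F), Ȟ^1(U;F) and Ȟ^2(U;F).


Ȟ^0 ≅ Z, Ȟ^1 ≅ Z and Ȟ^2 ≅ 0

intersection data:
  V1={{p1},{p4},{p1,p3},{p1,p6},{p2,p4},{p3,p4},{p4,p5},{p4,p6},{p1,p3,p6},{p3,p4,p6}} V2={{p1},{p4},{p5},{p1,p3},{p1,p6},{p2,p4},{p2,p5},{p3,p4},{p4,p5},{p4,p6},{p1,p3,p6},{p3,p4,p6}} V3={{p1},{p2},{p1,p3},{p1,p6},{p2,p4},{p2,p5},{p1,p3,p6}} V4={{p1},{p3},{p6},{p1,p3},{p1,p6},{p3,p4},{p3,p6},{p4,p6},{p1,p3,p6},{p3,p4,p6}}
  V12={{p1},{p4},{p1,p3},{p1,p6},{p2,p4},{p3,p4},{p4,p5},{p4,p6},{p1,p3,p6},{p3,p4,p6}} V13={{p1},{p1,p3},{p1,p6},{p2,p4},{p1,p3,p6}} V14={{p1},{p1,p3},{p1,p6},{p3,p4},{p4,p6},{p1,p3,p6},{p3,p4,p6}} V23={{p1},{p1,p3},{p1,p6},{p2,p4},{p2,p5},{p1,p3,p6}} V24={{p1},{p1,p3},{p1,p6},{p3,p4},{p4,p6},{p1,p3,p6},{p3,p4,p6}} V34={{p1},{p1,p3},{p1,p6},{p1,p3,p6}}
  V123={{p1},{p1,p3},{p1,p6},{p2,p4},{p1,p3,p6}} V124={{p1},{p1,p3},{p1,p6},{p3,p4},{p4,p6},{p1,p3,p6},{p3,p4,p6}} V134={{p1},{p1,p3},{p1,p6},{p1,p3,p6}} V234={{p1},{p1,p3},{p1,p6},{p1,p3,p6}}
  V1234={{p1},{p1,p3},{p1,p6},{p1,p3,p6}}
components per intersection:
  V1: {{p1},{p1,p3},{p1,p6},{p1,p3,p6}} {{p4},{p2,p4},{p3,p4},{p4,p5},{p4,p6},{p3,p4,p6}}
  V2: {{p1},{p1,p3},{p1,p6},{p1,p3,p6}} {{p4},{p5},{p2,p4},{p2,p5},{p3,p4},{p4,p5},{p4,p6},{p3,p4,p6}}
  V3: {{p1},{p1,p3},{p1,p6},{p1,p3,p6}} {{p2},{p2,p4},{p2,p5}}
  V4: {{p1},{p3},{p6},{p1,p3},{p1,p6},{p3,p4},{p3,p6},{p4,p6},{p1,p3,p6},{p3,p4,p6}}
  V12: {{p1},{p1,p3},{p1,p6},{p1,p3,p6}} {{p4},{p2,p4},{p3,p4},{p4,p5},{p4,p6},{p3,p4,p6}}
  V13: {{p1},{p1,p3},{p1,p6},{p1,p3,p6}} {{p2,p4}}
  V14: {{p1},{p1,p3},{p1,p6},{p1,p3,p6}} {{p3,p4},{p4,p6},{p3,p4,p6}}
  V23: {{p1},{p1,p3},{p1,p6},{p1,p3,p6}} {{p2,p4}} {{p2,p5}}
  V24: {{p1},{p1,p3},{p1,p6},{p1,p3,p6}} {{p3,p4},{p4,p6},{p3,p4,p6}}
  V34: {{p1},{p1,p3},{p1,p6},{p1,p3,p6}}
  V123: {{p1},{p1,p3},{p1,p6},{p1,p3,p6}} {{p2,p4}}
  V124: {{p1},{p1,p3},{p1,p6},{p1,p3,p6}} {{p3,p4},{p4,p6},{p3,p4,p6}}
  V134: {{p1},{p1,p3},{p1,p6},{p1,p3,p6}}
  V234: {{p1},{p1,p3},{p1,p6},{p1,p3,p6}}
  V1234: {{p1},{p1,p3},{p1,p6},{p1,p3,p6}}
C dims 7,12,6,1; δ0: rk 6, SNF 1^6; δ1: rk 5, SNF 1^5; δ2: rk 1, SNF 1^1
Ȟ^0 = (7 − 6) − 0 = 1, so Ȟ^0 ≅ Z
Ȟ^1 = (12 − 5) − 6 = 1, so Ȟ^1 ≅ Z
Ȟ^2 = (6 − 1) − 5 = 0, so Ȟ^2 ≅ 0


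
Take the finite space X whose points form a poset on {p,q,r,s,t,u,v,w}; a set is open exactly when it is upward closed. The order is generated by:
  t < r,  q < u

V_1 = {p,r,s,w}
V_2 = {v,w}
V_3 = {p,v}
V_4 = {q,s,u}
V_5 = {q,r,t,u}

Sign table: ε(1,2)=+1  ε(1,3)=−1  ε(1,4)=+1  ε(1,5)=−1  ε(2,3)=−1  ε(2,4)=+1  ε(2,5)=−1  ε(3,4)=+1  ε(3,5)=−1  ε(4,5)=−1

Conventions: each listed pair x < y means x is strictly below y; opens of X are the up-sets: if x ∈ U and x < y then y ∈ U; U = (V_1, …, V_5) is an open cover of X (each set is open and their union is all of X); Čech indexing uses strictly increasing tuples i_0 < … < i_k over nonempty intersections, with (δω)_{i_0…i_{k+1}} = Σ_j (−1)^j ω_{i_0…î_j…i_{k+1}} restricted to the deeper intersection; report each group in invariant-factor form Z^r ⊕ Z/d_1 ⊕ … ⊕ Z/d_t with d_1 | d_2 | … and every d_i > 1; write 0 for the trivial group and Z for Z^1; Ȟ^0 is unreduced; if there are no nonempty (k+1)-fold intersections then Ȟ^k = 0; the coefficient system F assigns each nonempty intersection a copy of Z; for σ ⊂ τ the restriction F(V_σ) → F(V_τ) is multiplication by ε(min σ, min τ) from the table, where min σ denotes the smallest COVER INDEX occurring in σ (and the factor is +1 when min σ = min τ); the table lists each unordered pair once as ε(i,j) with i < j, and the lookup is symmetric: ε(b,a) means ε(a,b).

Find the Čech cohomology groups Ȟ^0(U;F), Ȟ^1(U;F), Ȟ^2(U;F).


nerve simplices:
  V12={w} V13={p} V14={s} V15={r} V23={v} V45={q,u}
C dims 5,6; δ0: rk 4, SNF 1^4
degree 0: 5−4−0 = 1 → Ȟ^0 ≅ Z
degree 1: 6−0−4 = 2 → Ȟ^1 ≅ Z^2
degree 2: 0−0−0 = 0 → Ȟ^2 ≅ 0

Ȟ^0(U;F) ≅ Z; Ȟ^1(U;F) ≅ Z^2; Ȟ^2(U;F) ≅ 0


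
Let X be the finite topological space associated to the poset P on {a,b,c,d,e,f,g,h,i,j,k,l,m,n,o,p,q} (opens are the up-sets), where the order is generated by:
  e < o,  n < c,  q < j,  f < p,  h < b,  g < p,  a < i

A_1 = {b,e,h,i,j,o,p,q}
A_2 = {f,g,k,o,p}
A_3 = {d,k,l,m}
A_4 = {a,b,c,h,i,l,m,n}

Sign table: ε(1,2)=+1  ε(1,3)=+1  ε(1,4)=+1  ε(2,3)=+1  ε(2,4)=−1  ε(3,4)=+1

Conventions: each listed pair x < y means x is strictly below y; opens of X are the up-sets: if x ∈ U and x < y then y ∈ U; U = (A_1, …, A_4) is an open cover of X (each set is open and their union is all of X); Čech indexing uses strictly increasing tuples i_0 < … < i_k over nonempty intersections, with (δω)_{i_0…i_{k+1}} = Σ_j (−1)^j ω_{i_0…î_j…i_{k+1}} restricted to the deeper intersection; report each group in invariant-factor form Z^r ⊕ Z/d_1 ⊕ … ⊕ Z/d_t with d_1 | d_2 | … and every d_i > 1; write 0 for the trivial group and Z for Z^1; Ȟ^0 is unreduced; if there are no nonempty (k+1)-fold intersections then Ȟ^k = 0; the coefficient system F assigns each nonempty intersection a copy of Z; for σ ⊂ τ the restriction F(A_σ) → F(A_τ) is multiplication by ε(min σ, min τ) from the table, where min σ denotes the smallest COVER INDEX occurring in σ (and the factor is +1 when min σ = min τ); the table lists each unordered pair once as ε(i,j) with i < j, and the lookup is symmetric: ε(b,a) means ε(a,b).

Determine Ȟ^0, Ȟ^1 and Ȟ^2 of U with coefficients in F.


intersection data:
  A12={o,p} A14={b,h,i} A23={k} A34={l,m}
C dims 4,4; δ0: rk 3, SNF 1^3
Ȟ^0 = (4 − 3) − 0 = 1, so Ȟ^0 ≅ Z
Ȟ^1 = (4 − 0) − 3 = 1, so Ȟ^1 ≅ Z
Ȟ^2 = (0 − 0) − 0 = 0, so Ȟ^2 ≅ 0

Ȟ^0 ≅ Z,  Ȟ^1 ≅ Z,  Ȟ^2 ≅ 0


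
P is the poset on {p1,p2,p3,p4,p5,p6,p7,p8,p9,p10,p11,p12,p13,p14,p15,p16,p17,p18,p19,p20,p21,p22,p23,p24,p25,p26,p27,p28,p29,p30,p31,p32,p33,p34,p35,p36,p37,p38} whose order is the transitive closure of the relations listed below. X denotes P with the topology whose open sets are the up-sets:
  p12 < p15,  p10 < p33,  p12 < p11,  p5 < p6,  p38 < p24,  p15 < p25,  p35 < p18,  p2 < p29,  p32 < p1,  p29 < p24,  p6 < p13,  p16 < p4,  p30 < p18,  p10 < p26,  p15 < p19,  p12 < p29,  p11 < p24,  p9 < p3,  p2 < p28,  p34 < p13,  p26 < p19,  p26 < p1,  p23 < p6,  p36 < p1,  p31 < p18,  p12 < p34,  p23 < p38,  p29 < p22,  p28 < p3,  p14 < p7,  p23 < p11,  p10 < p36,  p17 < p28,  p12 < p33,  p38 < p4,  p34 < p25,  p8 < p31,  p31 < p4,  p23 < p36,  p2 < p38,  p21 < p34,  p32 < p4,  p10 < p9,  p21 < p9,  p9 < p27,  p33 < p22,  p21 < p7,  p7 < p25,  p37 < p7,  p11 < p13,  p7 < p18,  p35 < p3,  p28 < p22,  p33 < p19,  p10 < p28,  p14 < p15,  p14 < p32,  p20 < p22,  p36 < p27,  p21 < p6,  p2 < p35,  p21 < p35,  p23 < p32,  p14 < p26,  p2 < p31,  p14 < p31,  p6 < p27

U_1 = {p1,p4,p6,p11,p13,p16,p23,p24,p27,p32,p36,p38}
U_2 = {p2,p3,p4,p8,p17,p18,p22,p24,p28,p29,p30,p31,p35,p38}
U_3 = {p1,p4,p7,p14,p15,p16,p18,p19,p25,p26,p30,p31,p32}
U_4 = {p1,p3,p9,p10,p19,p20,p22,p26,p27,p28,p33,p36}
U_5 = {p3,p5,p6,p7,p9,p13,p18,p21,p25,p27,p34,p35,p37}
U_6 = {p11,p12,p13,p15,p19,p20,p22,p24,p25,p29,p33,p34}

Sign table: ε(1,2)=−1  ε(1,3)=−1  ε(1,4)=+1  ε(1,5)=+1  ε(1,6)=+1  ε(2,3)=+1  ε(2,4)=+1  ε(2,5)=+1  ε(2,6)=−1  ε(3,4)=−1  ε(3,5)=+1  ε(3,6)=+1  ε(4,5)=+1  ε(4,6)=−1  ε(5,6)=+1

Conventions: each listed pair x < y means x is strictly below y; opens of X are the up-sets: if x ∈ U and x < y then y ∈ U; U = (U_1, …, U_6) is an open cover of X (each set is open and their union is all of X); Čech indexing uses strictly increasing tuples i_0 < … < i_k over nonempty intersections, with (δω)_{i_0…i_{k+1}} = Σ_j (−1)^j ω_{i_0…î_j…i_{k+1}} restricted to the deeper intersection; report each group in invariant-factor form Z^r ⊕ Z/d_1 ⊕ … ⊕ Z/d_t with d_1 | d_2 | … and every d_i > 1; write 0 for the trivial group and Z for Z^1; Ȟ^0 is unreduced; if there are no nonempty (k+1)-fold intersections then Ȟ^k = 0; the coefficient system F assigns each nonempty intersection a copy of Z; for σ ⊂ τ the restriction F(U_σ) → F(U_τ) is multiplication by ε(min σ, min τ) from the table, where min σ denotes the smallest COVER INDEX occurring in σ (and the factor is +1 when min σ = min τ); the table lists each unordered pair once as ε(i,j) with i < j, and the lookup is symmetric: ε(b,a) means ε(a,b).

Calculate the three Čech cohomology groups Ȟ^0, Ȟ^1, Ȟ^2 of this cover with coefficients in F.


nerve of the cover:
  U12={p4,p24,p38} U13={p1,p4,p16,p32} U14={p1,p27,p36} U15={p6,p13,p27} U16={p11,p13,p24} U23={p4,p18,p30,p31} U24={p3,p22,p28} U25={p3,p18,p35} U26={p22,p24,p29} U34={p1,p19,p26} U35={p7,p18,p25} U36={p15,p19,p25} U45={p3,p9,p27} U46={p19,p20,p22,p33} U56={p13,p25,p34}
  U123={p4} U126={p24} U134={p1} U145={p27} U156={p13} U235={p18} U245={p3} U246={p22} U346={p19} U356={p25}
C dims 6,15,10; δ0: rk 6, SNF 1^5·2; δ1: rk 9, SNF 1^9
Ȟ^0 = (6 − 6) − 0 = 0, so Ȟ^0 ≅ 0
Ȟ^1 = (15 − 9) − 6 = 0 plus torsion [2], so Ȟ^1 ≅ Z/2
Ȟ^2 = (10 − 0) − 9 = 1, so Ȟ^2 ≅ Z

Ȟ^0(U;F) ≅ 0, Ȟ^1(U;F) ≅ Z/2 and Ȟ^2(U;F) ≅ Z
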